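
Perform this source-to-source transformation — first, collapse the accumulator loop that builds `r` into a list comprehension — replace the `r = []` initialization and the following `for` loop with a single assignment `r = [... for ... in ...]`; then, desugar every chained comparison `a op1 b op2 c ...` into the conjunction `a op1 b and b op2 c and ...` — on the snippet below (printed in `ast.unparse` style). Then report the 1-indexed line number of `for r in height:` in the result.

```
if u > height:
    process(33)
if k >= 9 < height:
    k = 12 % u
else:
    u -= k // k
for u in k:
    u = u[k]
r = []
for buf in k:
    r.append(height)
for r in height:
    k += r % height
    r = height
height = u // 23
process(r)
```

Transformed code:
if u > height:
    process(33)
if k >= 9 and 9 < height:
    k = 12 % u
else:
    u -= k // k
for u in k:
    u = u[k]
r = [height for buf in k]
for r in height:
    k += r % height
    r = height
height = u // 23
process(r)

10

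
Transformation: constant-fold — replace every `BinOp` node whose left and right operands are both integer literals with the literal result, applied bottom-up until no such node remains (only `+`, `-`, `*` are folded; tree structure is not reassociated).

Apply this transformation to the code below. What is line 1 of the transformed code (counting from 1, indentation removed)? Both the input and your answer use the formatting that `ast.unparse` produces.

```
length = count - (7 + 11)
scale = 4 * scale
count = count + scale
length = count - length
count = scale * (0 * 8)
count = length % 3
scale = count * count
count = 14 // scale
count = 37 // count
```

length = count - 18

Transformed code:
length = count - 18
scale = 4 * scale
count = count + scale
length = count - length
count = scale * 0
count = length % 3
scale = count * count
count = 14 // scale
count = 37 // count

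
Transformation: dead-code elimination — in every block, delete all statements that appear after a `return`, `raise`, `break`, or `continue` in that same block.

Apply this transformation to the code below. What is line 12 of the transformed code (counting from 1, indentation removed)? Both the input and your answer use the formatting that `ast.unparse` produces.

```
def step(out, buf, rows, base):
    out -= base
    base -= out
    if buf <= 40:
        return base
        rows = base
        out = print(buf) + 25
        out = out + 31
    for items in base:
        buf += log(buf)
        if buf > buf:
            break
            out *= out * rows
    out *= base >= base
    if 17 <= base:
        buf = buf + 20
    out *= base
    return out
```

Transformed code:
def step(out, buf, rows, base):
    out -= base
    base -= out
    if buf <= 40:
        return base
    for items in base:
        buf += log(buf)
        if buf > buf:
            break
    out *= base >= base
    if 17 <= base:
        buf = buf + 20
    out *= base
    return out

buf = buf + 20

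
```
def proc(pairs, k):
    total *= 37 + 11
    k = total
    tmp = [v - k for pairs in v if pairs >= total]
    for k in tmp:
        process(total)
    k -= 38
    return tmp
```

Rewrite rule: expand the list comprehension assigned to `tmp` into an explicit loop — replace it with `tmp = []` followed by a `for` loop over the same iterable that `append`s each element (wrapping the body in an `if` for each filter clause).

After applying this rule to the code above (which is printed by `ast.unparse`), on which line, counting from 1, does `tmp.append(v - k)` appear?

Transformed code:
def proc(pairs, k):
    total *= 37 + 11
    k = total
    tmp = []
    for pairs in v:
        if pairs >= total:
            tmp.append(v - k)
    for k in tmp:
        process(total)
    k -= 38
    return tmp

7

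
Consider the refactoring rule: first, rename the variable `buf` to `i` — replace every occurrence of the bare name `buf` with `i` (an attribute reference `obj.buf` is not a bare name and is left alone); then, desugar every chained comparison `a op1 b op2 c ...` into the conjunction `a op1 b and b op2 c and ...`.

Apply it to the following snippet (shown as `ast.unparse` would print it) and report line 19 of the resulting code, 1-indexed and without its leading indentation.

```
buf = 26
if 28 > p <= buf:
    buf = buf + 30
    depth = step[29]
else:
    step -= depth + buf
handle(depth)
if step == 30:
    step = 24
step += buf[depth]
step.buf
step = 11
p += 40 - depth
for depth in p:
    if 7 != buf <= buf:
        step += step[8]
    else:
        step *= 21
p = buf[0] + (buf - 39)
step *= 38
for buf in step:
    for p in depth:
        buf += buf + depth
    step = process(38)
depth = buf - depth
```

p = i[0] + (i - 39)

Transformed code:
i = 26
if 28 > p and p <= i:
    i = i + 30
    depth = step[29]
else:
    step -= depth + i
handle(depth)
if step == 30:
    step = 24
step += i[depth]
step.buf
step = 11
p += 40 - depth
for depth in p:
    if 7 != i and i <= i:
        step += step[8]
    else:
        step *= 21
p = i[0] + (i - 39)
step *= 38
for i in step:
    for p in depth:
        i += i + depth
    step = process(38)
depth = i - depth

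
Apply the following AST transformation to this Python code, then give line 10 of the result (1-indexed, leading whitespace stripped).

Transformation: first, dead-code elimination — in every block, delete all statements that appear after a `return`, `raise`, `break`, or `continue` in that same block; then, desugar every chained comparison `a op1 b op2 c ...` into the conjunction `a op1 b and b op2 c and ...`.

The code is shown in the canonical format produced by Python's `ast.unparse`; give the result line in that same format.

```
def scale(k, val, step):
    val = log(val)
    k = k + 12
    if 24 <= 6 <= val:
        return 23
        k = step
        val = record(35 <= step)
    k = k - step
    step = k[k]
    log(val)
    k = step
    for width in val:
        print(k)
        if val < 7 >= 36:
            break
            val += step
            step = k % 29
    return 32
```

Transformed code:
def scale(k, val, step):
    val = log(val)
    k = k + 12
    if 24 <= 6 and 6 <= val:
        return 23
    k = k - step
    step = k[k]
    log(val)
    k = step
    for width in val:
        print(k)
        if val < 7 and 7 >= 36:
            break
    return 32

for width in val:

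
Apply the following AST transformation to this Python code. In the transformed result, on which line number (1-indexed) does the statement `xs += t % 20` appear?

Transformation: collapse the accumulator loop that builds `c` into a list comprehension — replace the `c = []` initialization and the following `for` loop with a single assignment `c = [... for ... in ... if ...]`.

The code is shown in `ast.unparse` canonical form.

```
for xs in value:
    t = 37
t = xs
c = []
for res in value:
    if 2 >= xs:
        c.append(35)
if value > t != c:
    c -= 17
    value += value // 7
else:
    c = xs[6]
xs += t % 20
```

Transformed code:
for xs in value:
    t = 37
t = xs
c = [35 for res in value if 2 >= xs]
if value > t != c:
    c -= 17
    value += value // 7
else:
    c = xs[6]
xs += t % 20

10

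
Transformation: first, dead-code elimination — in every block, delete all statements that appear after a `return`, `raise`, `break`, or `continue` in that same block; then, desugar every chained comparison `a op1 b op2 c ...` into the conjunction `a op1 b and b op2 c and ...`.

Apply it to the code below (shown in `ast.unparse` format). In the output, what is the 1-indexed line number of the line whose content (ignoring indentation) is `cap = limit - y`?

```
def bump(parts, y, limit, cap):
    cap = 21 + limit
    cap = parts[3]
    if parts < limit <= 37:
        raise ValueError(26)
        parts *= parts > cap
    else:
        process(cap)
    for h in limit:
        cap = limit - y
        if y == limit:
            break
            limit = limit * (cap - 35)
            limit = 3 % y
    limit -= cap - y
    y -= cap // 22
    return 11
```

9

Transformed code:
def bump(parts, y, limit, cap):
    cap = 21 + limit
    cap = parts[3]
    if parts < limit and limit <= 37:
        raise ValueError(26)
    else:
        process(cap)
    for h in limit:
        cap = limit - y
        if y == limit:
            break
    limit -= cap - y
    y -= cap // 22
    return 11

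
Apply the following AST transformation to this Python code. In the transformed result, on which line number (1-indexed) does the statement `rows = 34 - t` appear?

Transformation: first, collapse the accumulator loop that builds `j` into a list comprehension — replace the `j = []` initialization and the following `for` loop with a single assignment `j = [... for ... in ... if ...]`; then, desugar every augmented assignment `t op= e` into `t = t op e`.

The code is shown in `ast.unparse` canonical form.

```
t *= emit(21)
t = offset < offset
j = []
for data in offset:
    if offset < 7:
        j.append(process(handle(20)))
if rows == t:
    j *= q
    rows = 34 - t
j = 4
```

6

Transformed code:
t = t * emit(21)
t = offset < offset
j = [process(handle(20)) for data in offset if offset < 7]
if rows == t:
    j = j * q
    rows = 34 - t
j = 4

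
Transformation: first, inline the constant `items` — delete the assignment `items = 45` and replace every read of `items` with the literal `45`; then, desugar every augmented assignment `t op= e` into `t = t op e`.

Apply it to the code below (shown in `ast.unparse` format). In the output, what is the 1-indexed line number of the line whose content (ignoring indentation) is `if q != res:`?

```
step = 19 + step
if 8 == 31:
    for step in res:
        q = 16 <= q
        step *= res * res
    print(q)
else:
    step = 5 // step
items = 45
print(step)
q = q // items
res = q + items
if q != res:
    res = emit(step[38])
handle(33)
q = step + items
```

Transformed code:
step = 19 + step
if 8 == 31:
    for step in res:
        q = 16 <= q
        step = step * (res * res)
    print(q)
else:
    step = 5 // step
print(step)
q = q // 45
res = q + 45
if q != res:
    res = emit(step[38])
handle(33)
q = step + 45

12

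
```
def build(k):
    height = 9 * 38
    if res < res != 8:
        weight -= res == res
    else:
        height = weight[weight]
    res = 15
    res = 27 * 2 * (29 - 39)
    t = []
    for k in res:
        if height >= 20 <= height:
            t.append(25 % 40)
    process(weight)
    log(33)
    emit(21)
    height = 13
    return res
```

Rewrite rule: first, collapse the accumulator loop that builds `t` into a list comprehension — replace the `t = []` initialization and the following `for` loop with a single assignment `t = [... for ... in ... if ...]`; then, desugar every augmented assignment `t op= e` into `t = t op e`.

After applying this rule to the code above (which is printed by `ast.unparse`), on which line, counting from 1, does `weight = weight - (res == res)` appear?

4

Transformed code:
def build(k):
    height = 9 * 38
    if res < res != 8:
        weight = weight - (res == res)
    else:
        height = weight[weight]
    res = 15
    res = 27 * 2 * (29 - 39)
    t = [25 % 40 for k in res if height >= 20 <= height]
    process(weight)
    log(33)
    emit(21)
    height = 13
    return res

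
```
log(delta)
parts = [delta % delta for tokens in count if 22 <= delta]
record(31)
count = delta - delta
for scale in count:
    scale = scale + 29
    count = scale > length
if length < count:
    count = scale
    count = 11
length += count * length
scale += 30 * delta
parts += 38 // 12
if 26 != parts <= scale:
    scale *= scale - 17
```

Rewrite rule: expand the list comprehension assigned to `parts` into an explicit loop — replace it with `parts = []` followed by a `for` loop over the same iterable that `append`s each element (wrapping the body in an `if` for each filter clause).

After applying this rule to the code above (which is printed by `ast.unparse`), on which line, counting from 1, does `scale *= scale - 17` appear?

18

Transformed code:
log(delta)
parts = []
for tokens in count:
    if 22 <= delta:
        parts.append(delta % delta)
record(31)
count = delta - delta
for scale in count:
    scale = scale + 29
    count = scale > length
if length < count:
    count = scale
    count = 11
length += count * length
scale += 30 * delta
parts += 38 // 12
if 26 != parts <= scale:
    scale *= scale - 17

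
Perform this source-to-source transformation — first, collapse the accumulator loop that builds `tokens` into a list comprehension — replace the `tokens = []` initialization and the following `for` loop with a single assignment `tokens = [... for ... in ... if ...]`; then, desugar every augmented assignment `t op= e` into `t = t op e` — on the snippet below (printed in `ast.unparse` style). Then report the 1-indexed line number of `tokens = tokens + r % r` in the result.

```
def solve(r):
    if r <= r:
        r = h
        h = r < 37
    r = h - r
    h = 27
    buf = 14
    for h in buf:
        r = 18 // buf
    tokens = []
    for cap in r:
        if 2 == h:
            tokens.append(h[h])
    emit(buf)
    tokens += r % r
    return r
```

12

Transformed code:
def solve(r):
    if r <= r:
        r = h
        h = r < 37
    r = h - r
    h = 27
    buf = 14
    for h in buf:
        r = 18 // buf
    tokens = [h[h] for cap in r if 2 == h]
    emit(buf)
    tokens = tokens + r % r
    return r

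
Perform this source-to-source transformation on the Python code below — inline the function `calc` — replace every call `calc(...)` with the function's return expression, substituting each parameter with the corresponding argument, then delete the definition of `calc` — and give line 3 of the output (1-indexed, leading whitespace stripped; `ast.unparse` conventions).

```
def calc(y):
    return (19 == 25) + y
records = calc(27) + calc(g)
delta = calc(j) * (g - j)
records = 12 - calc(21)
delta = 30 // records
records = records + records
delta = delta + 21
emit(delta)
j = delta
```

records = 12 - ((19 == 25) + 21)

Transformed code:
records = (19 == 25) + 27 + ((19 == 25) + g)
delta = ((19 == 25) + j) * (g - j)
records = 12 - ((19 == 25) + 21)
delta = 30 // records
records = records + records
delta = delta + 21
emit(delta)
j = delta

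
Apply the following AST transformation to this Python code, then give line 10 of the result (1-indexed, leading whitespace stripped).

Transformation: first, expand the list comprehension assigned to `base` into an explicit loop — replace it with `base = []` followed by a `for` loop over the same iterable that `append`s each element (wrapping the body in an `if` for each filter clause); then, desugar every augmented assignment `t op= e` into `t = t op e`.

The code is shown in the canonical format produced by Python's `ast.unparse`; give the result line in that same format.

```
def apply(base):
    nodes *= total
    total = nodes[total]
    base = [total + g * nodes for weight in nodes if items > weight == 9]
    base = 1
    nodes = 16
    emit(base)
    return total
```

Transformed code:
def apply(base):
    nodes = nodes * total
    total = nodes[total]
    base = []
    for weight in nodes:
        if items > weight == 9:
            base.append(total + g * nodes)
    base = 1
    nodes = 16
    emit(base)
    return total

emit(base)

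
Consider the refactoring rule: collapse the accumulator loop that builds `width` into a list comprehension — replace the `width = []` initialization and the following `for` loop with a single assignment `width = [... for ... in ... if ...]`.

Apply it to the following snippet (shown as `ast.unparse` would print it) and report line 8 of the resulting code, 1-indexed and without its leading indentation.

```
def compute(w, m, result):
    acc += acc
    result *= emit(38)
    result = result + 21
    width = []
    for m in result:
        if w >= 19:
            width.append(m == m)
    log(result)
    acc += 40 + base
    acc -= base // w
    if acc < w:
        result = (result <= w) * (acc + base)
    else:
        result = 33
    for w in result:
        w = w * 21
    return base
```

acc -= base // w

Transformed code:
def compute(w, m, result):
    acc += acc
    result *= emit(38)
    result = result + 21
    width = [m == m for m in result if w >= 19]
    log(result)
    acc += 40 + base
    acc -= base // w
    if acc < w:
        result = (result <= w) * (acc + base)
    else:
        result = 33
    for w in result:
        w = w * 21
    return base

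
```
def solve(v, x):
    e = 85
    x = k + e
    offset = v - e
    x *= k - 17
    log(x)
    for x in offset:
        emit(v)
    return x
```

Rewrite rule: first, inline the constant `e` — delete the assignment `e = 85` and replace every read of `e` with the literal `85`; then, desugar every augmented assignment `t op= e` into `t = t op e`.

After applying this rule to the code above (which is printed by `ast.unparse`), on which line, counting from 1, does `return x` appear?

Transformed code:
def solve(v, x):
    x = k + 85
    offset = v - 85
    x = x * (k - 17)
    log(x)
    for x in offset:
        emit(v)
    return x

8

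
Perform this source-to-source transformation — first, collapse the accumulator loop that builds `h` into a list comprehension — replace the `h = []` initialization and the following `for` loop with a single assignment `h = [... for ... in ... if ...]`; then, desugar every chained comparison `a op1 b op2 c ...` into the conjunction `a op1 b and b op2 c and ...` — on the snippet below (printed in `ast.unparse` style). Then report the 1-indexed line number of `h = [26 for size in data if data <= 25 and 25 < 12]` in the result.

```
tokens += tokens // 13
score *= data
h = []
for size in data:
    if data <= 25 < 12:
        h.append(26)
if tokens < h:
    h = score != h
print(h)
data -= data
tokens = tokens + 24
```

3

Transformed code:
tokens += tokens // 13
score *= data
h = [26 for size in data if data <= 25 and 25 < 12]
if tokens < h:
    h = score != h
print(h)
data -= data
tokens = tokens + 24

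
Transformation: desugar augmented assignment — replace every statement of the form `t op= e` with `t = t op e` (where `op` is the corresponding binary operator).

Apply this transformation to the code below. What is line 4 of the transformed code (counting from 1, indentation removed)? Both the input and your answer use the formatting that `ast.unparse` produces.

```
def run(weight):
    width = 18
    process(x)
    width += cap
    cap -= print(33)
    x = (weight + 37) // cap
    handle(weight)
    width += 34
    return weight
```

width = width + cap

Transformed code:
def run(weight):
    width = 18
    process(x)
    width = width + cap
    cap = cap - print(33)
    x = (weight + 37) // cap
    handle(weight)
    width = width + 34
    return weight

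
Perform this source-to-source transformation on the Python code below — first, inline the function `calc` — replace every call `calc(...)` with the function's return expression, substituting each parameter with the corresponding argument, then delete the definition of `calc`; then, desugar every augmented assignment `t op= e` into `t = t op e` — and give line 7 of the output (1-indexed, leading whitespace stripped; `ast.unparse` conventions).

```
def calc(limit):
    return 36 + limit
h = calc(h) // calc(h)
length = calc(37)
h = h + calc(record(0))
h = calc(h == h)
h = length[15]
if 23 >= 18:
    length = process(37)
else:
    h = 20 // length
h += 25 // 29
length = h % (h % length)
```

length = process(37)

Transformed code:
h = (36 + h) // (36 + h)
length = 36 + 37
h = h + (36 + record(0))
h = 36 + (h == h)
h = length[15]
if 23 >= 18:
    length = process(37)
else:
    h = 20 // length
h = h + 25 // 29
length = h % (h % length)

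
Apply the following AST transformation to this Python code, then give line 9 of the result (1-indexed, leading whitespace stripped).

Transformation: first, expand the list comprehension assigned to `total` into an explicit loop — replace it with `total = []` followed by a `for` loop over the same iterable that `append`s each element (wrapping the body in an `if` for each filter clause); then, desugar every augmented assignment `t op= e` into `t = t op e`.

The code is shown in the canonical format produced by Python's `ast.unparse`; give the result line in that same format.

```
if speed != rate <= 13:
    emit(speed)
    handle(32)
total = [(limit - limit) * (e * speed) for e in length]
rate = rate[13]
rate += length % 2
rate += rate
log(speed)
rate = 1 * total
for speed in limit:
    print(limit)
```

Transformed code:
if speed != rate <= 13:
    emit(speed)
    handle(32)
total = []
for e in length:
    total.append((limit - limit) * (e * speed))
rate = rate[13]
rate = rate + length % 2
rate = rate + rate
log(speed)
rate = 1 * total
for speed in limit:
    print(limit)

rate = rate + rate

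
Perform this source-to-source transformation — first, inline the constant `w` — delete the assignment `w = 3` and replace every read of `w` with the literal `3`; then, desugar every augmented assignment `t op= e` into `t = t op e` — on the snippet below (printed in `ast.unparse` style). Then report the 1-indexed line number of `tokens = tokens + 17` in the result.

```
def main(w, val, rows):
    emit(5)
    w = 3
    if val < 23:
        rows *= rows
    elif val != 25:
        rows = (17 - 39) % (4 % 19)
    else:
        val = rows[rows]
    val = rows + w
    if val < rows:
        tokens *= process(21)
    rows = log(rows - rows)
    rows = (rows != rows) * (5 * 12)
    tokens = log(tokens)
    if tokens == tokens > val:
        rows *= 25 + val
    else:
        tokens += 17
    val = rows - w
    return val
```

Transformed code:
def main(w, val, rows):
    emit(5)
    if val < 23:
        rows = rows * rows
    elif val != 25:
        rows = (17 - 39) % (4 % 19)
    else:
        val = rows[rows]
    val = rows + 3
    if val < rows:
        tokens = tokens * process(21)
    rows = log(rows - rows)
    rows = (rows != rows) * (5 * 12)
    tokens = log(tokens)
    if tokens == tokens > val:
        rows = rows * (25 + val)
    else:
        tokens = tokens + 17
    val = rows - 3
    return val

18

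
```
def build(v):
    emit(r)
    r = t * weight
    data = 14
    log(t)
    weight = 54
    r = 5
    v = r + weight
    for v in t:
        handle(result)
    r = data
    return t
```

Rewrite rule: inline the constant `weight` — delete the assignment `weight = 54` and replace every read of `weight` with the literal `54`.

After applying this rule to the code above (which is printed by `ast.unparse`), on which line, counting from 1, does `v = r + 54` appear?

Transformed code:
def build(v):
    emit(r)
    r = t * 54
    data = 14
    log(t)
    r = 5
    v = r + 54
    for v in t:
        handle(result)
    r = data
    return t

7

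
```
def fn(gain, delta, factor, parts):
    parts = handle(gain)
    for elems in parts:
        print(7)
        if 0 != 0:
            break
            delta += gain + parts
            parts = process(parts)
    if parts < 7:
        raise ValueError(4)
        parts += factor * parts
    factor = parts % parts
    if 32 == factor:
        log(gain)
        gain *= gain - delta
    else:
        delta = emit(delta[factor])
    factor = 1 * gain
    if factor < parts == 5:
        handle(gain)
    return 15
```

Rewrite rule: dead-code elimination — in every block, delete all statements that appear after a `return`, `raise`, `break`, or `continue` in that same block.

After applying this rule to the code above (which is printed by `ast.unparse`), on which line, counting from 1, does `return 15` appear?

18

Transformed code:
def fn(gain, delta, factor, parts):
    parts = handle(gain)
    for elems in parts:
        print(7)
        if 0 != 0:
            break
    if parts < 7:
        raise ValueError(4)
    factor = parts % parts
    if 32 == factor:
        log(gain)
        gain *= gain - delta
    else:
        delta = emit(delta[factor])
    factor = 1 * gain
    if factor < parts == 5:
        handle(gain)
    return 15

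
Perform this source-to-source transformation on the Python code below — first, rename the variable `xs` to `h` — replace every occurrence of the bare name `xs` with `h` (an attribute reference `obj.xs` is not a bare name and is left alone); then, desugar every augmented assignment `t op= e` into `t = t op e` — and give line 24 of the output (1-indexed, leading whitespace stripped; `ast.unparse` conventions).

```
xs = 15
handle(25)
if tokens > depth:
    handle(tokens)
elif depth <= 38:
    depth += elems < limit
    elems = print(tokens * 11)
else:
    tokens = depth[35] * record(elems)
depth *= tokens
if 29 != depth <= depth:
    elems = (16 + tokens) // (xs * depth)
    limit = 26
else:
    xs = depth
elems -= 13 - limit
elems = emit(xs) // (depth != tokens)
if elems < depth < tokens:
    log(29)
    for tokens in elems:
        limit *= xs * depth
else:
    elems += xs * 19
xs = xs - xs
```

Transformed code:
h = 15
handle(25)
if tokens > depth:
    handle(tokens)
elif depth <= 38:
    depth = depth + (elems < limit)
    elems = print(tokens * 11)
else:
    tokens = depth[35] * record(elems)
depth = depth * tokens
if 29 != depth <= depth:
    elems = (16 + tokens) // (h * depth)
    limit = 26
else:
    h = depth
elems = elems - (13 - limit)
elems = emit(h) // (depth != tokens)
if elems < depth < tokens:
    log(29)
    for tokens in elems:
        limit = limit * (h * depth)
else:
    elems = elems + h * 19
h = h - h

h = h - h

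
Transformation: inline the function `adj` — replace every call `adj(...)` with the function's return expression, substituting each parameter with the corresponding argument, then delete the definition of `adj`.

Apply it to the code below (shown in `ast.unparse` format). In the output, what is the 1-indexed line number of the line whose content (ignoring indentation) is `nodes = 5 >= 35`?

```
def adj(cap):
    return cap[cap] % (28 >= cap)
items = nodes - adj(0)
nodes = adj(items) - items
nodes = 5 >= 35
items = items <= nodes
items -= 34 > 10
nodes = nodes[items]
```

3

Transformed code:
items = nodes - 0[0] % (28 >= 0)
nodes = items[items] % (28 >= items) - items
nodes = 5 >= 35
items = items <= nodes
items -= 34 > 10
nodes = nodes[items]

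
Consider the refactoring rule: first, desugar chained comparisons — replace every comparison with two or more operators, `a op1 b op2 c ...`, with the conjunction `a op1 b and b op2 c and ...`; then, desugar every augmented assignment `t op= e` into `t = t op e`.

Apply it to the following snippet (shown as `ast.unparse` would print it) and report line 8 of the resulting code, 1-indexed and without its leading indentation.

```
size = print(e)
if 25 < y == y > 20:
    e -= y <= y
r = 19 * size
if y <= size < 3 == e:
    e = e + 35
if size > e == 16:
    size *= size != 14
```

size = size * (size != 14)

Transformed code:
size = print(e)
if 25 < y and y == y and (y > 20):
    e = e - (y <= y)
r = 19 * size
if y <= size and size < 3 and (3 == e):
    e = e + 35
if size > e and e == 16:
    size = size * (size != 14)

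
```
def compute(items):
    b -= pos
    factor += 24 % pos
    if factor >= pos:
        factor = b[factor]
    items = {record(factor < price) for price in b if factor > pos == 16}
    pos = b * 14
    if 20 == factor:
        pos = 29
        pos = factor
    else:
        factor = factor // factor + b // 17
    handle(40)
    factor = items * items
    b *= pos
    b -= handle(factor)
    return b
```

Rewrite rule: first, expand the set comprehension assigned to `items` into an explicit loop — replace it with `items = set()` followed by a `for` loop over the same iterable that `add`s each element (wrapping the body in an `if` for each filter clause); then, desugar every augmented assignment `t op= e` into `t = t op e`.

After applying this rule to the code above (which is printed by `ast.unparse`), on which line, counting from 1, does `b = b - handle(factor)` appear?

Transformed code:
def compute(items):
    b = b - pos
    factor = factor + 24 % pos
    if factor >= pos:
        factor = b[factor]
    items = set()
    for price in b:
        if factor > pos == 16:
            items.add(record(factor < price))
    pos = b * 14
    if 20 == factor:
        pos = 29
        pos = factor
    else:
        factor = factor // factor + b // 17
    handle(40)
    factor = items * items
    b = b * pos
    b = b - handle(factor)
    return b

19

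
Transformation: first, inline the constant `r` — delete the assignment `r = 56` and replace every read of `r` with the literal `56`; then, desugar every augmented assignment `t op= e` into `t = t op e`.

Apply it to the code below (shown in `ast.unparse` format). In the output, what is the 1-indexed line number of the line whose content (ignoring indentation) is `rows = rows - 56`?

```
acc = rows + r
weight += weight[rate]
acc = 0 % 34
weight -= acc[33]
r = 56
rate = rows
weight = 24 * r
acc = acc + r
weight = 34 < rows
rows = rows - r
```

9

Transformed code:
acc = rows + 56
weight = weight + weight[rate]
acc = 0 % 34
weight = weight - acc[33]
rate = rows
weight = 24 * 56
acc = acc + 56
weight = 34 < rows
rows = rows - 56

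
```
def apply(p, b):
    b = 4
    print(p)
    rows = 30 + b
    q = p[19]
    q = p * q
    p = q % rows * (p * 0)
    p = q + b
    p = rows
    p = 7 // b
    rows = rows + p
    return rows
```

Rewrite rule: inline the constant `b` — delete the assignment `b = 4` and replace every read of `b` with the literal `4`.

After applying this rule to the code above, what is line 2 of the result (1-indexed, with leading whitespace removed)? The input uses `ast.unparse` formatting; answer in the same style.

print(p)

Transformed code:
def apply(p, b):
    print(p)
    rows = 30 + 4
    q = p[19]
    q = p * q
    p = q % rows * (p * 0)
    p = q + 4
    p = rows
    p = 7 // 4
    rows = rows + p
    return rows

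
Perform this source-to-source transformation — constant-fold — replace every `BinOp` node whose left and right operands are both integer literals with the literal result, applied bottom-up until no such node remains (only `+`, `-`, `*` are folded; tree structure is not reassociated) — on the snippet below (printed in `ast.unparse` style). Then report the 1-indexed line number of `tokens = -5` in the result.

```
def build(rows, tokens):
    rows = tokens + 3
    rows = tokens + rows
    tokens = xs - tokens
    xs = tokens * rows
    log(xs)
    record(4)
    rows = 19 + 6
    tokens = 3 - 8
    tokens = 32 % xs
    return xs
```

9

Transformed code:
def build(rows, tokens):
    rows = tokens + 3
    rows = tokens + rows
    tokens = xs - tokens
    xs = tokens * rows
    log(xs)
    record(4)
    rows = 25
    tokens = -5
    tokens = 32 % xs
    return xs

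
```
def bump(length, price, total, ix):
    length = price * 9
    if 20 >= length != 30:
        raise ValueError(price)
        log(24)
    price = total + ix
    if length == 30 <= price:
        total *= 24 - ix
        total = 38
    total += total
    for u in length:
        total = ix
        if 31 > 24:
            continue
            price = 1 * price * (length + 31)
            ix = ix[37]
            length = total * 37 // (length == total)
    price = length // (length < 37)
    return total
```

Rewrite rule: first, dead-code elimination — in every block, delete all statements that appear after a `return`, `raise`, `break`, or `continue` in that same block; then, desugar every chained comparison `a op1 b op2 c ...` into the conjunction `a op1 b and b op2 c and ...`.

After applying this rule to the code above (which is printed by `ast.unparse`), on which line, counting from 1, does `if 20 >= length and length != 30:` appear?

Transformed code:
def bump(length, price, total, ix):
    length = price * 9
    if 20 >= length and length != 30:
        raise ValueError(price)
    price = total + ix
    if length == 30 and 30 <= price:
        total *= 24 - ix
        total = 38
    total += total
    for u in length:
        total = ix
        if 31 > 24:
            continue
    price = length // (length < 37)
    return total

3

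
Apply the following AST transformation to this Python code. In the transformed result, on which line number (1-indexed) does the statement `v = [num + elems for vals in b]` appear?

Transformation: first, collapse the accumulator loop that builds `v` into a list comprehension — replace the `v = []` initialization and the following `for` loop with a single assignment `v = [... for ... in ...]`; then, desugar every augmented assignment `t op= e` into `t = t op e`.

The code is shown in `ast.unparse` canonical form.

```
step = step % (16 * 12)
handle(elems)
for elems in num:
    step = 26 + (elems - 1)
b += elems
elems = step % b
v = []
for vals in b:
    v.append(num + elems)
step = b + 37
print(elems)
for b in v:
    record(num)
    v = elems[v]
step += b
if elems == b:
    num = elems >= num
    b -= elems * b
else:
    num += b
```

7

Transformed code:
step = step % (16 * 12)
handle(elems)
for elems in num:
    step = 26 + (elems - 1)
b = b + elems
elems = step % b
v = [num + elems for vals in b]
step = b + 37
print(elems)
for b in v:
    record(num)
    v = elems[v]
step = step + b
if elems == b:
    num = elems >= num
    b = b - elems * b
else:
    num = num + b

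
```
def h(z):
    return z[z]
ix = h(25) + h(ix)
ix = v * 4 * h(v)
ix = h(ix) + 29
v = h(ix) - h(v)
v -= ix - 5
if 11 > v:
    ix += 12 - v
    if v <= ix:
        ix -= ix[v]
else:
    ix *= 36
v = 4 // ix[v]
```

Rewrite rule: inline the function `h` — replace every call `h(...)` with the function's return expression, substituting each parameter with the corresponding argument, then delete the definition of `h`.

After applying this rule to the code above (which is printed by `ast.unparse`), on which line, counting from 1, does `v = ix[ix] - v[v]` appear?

4

Transformed code:
ix = 25[25] + ix[ix]
ix = v * 4 * v[v]
ix = ix[ix] + 29
v = ix[ix] - v[v]
v -= ix - 5
if 11 > v:
    ix += 12 - v
    if v <= ix:
        ix -= ix[v]
else:
    ix *= 36
v = 4 // ix[v]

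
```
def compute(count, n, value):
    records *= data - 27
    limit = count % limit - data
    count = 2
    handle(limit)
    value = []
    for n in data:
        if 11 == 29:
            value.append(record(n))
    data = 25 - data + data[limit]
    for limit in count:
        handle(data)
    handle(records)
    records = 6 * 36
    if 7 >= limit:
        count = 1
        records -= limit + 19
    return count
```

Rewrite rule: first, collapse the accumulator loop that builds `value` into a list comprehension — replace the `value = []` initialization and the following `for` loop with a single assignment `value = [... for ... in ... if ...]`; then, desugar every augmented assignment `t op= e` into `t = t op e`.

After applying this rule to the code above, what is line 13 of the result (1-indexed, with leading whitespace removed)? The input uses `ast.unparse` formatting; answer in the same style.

Transformed code:
def compute(count, n, value):
    records = records * (data - 27)
    limit = count % limit - data
    count = 2
    handle(limit)
    value = [record(n) for n in data if 11 == 29]
    data = 25 - data + data[limit]
    for limit in count:
        handle(data)
    handle(records)
    records = 6 * 36
    if 7 >= limit:
        count = 1
        records = records - (limit + 19)
    return count

count = 1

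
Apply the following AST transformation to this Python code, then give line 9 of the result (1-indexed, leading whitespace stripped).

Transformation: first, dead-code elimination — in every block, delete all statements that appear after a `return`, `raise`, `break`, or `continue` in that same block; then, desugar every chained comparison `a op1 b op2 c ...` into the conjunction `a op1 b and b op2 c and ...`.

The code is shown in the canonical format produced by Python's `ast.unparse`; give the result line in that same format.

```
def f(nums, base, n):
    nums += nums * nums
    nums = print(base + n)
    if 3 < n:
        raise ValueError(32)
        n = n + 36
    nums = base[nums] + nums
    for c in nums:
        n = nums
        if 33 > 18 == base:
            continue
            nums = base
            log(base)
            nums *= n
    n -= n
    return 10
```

Transformed code:
def f(nums, base, n):
    nums += nums * nums
    nums = print(base + n)
    if 3 < n:
        raise ValueError(32)
    nums = base[nums] + nums
    for c in nums:
        n = nums
        if 33 > 18 and 18 == base:
            continue
    n -= n
    return 10

if 33 > 18 and 18 == base:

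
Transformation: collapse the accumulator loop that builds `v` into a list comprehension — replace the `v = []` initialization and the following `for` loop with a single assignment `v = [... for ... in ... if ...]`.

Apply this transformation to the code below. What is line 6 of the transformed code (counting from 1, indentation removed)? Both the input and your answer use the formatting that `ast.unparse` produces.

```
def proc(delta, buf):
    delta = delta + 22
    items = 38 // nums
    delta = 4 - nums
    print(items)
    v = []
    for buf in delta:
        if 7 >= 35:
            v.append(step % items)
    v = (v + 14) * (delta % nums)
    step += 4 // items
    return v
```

Transformed code:
def proc(delta, buf):
    delta = delta + 22
    items = 38 // nums
    delta = 4 - nums
    print(items)
    v = [step % items for buf in delta if 7 >= 35]
    v = (v + 14) * (delta % nums)
    step += 4 // items
    return v

v = [step % items for buf in delta if 7 >= 35]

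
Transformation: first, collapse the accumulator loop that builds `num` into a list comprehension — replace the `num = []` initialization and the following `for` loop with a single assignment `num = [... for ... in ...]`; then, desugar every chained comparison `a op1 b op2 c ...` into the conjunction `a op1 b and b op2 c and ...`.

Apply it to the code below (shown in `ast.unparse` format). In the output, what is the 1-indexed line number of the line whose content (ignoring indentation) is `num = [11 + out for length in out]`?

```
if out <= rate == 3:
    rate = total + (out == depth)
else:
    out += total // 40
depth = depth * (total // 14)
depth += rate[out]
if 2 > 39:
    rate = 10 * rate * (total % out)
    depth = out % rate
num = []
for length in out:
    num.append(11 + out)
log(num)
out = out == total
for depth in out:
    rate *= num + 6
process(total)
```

10

Transformed code:
if out <= rate and rate == 3:
    rate = total + (out == depth)
else:
    out += total // 40
depth = depth * (total // 14)
depth += rate[out]
if 2 > 39:
    rate = 10 * rate * (total % out)
    depth = out % rate
num = [11 + out for length in out]
log(num)
out = out == total
for depth in out:
    rate *= num + 6
process(total)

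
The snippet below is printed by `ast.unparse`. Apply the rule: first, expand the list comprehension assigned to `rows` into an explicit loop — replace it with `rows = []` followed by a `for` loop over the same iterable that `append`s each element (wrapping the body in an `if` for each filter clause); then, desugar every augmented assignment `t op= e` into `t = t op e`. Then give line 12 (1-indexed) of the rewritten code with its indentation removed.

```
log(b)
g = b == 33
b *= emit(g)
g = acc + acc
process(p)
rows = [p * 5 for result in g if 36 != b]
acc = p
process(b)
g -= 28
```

Transformed code:
log(b)
g = b == 33
b = b * emit(g)
g = acc + acc
process(p)
rows = []
for result in g:
    if 36 != b:
        rows.append(p * 5)
acc = p
process(b)
g = g - 28

g = g - 28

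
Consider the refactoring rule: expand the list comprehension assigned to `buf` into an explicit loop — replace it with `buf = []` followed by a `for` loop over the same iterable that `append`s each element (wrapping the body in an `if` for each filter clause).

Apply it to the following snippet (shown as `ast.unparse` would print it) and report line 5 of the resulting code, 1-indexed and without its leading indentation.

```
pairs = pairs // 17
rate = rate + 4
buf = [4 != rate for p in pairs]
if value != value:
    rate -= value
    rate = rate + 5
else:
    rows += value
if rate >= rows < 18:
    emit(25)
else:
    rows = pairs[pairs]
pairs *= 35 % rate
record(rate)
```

buf.append(4 != rate)

Transformed code:
pairs = pairs // 17
rate = rate + 4
buf = []
for p in pairs:
    buf.append(4 != rate)
if value != value:
    rate -= value
    rate = rate + 5
else:
    rows += value
if rate >= rows < 18:
    emit(25)
else:
    rows = pairs[pairs]
pairs *= 35 % rate
record(rate)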